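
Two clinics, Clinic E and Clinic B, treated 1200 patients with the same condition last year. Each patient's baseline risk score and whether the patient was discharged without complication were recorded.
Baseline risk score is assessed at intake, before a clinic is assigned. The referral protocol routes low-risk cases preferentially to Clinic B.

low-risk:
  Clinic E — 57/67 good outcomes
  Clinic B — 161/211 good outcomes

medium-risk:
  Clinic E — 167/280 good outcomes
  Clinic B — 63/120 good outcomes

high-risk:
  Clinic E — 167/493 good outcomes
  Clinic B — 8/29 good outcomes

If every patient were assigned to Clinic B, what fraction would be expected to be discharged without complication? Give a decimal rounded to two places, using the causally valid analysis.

Here baseline risk score is a common cause — it drives both which clinic a case falls under and the outcome. The crude comparison mixes populations; the stratum-specific rates are the causally relevant ones.
Standardising Clinic B to the population baseline risk score mix: 0.232·161/211 + 0.333·63/120 + 0.435·8/29 = 0.472.

0.47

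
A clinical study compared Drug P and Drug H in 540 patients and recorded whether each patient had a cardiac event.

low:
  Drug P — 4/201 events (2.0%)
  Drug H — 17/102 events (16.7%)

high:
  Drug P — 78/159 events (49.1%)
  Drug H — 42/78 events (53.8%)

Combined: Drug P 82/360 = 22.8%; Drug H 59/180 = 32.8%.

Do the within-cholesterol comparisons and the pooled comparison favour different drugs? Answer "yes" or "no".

no

Within each cholesterol level (low 2.0% vs 16.7%; high 49.1% vs 53.8%), Drug P has the lower rate every time. Pooled: 22.8% vs 32.8% — Drug P has the lower rate overall. They agree.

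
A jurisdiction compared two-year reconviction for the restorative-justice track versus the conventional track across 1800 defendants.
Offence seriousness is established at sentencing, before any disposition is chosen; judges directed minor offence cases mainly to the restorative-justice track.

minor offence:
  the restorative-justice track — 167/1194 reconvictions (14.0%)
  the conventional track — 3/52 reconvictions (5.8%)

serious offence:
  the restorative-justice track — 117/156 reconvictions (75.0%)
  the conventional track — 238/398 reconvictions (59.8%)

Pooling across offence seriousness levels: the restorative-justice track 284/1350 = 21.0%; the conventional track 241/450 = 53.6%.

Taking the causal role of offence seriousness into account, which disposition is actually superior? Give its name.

Offence seriousness is set before the disposition has any effect — it is not caused by the disposition — and it independently drives the outcome. That makes it a confounder, so the causal comparison is within offence seriousness levels.
Within each level — minor offence: 14.0% vs 5.8%; serious offence: 75.0% vs 59.8% — the conventional track is lower every time.

the conventional track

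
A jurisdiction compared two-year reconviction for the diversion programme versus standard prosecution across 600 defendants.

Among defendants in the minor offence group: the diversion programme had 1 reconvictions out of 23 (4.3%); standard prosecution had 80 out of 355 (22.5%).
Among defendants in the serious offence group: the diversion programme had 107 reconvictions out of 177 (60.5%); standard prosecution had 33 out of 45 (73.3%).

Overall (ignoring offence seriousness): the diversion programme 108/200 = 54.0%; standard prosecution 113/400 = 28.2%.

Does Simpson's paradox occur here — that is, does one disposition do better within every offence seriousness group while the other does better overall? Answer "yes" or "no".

yes

Within each offence seriousness level (minor offence 4.3% vs 22.5%; serious offence 60.5% vs 73.3%), the diversion programme has the lower rate every time. Pooled: 54.0% vs 28.2% — standard prosecution has the lower rate overall. The two comparisons disagree.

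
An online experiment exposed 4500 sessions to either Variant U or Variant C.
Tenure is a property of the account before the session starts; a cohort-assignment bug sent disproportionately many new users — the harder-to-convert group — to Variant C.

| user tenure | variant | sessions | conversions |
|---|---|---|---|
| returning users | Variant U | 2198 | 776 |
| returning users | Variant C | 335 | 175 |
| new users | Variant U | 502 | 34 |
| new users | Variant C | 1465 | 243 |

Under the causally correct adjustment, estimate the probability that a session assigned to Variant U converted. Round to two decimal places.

0.23

The user tenure-specific comparison favours Variant C throughout, but the pooled figures favour Variant U. The question is whether to condition on user tenure.
User tenure is set before the variant has any effect — it is not caused by the variant — and it independently drives the outcome. That makes it a confounder, so the causal comparison is within user tenure levels.
Standardising Variant U to the population user tenure mix: 0.563·776/2198 + 0.437·34/502 = 0.228.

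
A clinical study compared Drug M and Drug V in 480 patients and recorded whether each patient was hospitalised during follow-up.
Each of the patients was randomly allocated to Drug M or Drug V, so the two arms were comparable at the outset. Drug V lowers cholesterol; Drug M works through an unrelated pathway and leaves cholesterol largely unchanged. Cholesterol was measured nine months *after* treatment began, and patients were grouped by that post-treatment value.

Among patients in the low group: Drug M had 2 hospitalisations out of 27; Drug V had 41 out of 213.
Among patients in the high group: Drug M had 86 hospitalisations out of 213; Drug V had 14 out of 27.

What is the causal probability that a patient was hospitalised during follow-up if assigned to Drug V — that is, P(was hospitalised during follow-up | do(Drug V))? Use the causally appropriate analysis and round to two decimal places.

0.23

Drug M is lower inside every cholesterol stratum but Drug V is lower in aggregate. Whether to stratify depends on how cholesterol relates to the drug.
Because the drug influences cholesterol, cholesterol is a post-treatment mediator, not a confounder. Stratifying on it would bias the estimate; the causal effect is the crude pooled difference.
So P(outcome | do(Drug V)) is just the pooled rate for Drug V: 55/240 = 0.229.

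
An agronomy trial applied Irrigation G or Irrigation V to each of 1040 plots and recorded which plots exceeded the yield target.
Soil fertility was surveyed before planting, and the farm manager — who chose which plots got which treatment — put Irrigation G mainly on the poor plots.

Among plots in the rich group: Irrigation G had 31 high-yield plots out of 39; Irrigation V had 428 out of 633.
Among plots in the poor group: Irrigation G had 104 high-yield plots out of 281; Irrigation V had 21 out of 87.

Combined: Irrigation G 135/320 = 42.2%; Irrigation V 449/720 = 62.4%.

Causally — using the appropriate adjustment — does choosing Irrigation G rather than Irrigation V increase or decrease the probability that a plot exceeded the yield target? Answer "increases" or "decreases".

increases

The imbalance in soil fertility arose from how plots were allocated, not from anything the irrigation did; and soil fertility independently affects the outcome. The pooled gap is confounded — condition on soil fertility.
Within each level — rich: 79.5% vs 67.6%; poor: 37.0% vs 24.1% — Irrigation G is higher every time.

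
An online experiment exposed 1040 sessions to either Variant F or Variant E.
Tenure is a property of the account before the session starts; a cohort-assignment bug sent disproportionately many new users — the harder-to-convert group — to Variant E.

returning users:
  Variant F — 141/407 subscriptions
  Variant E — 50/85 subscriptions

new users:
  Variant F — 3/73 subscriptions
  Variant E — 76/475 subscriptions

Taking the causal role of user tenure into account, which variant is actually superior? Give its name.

Here user tenure is a common cause — it drives both which variant a case falls under and the outcome. The crude comparison mixes populations; the stratum-specific rates are the causally relevant ones.
Within each level — returning users: 34.6% vs 58.8%; new users: 4.1% vs 16.0% — Variant E is higher every time.

Variant E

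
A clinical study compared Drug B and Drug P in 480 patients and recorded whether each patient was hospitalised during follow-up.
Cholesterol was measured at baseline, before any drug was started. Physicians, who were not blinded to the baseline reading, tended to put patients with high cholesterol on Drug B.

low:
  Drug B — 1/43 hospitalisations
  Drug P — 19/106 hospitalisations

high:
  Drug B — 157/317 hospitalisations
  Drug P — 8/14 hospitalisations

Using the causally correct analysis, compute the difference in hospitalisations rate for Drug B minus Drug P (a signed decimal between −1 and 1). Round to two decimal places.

-0.10

Nothing the drug does changes cholesterol; the imbalance is an allocation artefact. With cholesterol also predicting the outcome, the pooled figure is confounded, and the within-stratum comparison is the causal one.
Adjusting over the population distribution of cholesterol: 0.310·(0.023−0.179) + 0.690·(0.495−0.571) = -0.101.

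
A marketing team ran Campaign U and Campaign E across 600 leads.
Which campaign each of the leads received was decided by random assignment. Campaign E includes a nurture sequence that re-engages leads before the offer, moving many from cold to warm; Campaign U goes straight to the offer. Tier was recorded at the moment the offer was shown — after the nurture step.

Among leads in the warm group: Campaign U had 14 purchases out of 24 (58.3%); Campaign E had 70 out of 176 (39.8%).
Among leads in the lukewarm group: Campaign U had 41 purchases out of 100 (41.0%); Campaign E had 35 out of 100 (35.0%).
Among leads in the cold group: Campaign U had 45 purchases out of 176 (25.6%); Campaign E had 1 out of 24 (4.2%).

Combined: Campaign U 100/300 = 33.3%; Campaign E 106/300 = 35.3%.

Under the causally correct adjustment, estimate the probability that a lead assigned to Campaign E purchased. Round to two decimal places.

The engagement tier-specific comparison favours Campaign U throughout, but the pooled figures favour Campaign E. The question is whether to condition on engagement tier.
Engagement tier is recorded after the campaign and is itself shifted by it — it sits on the causal path from campaign to outcome. Conditioning on a mediator would strip out part of the effect we want; the pooled comparison gives the total causal effect.
So P(outcome | do(Campaign E)) is just the pooled rate for Campaign E: 106/300 = 0.353.

0.35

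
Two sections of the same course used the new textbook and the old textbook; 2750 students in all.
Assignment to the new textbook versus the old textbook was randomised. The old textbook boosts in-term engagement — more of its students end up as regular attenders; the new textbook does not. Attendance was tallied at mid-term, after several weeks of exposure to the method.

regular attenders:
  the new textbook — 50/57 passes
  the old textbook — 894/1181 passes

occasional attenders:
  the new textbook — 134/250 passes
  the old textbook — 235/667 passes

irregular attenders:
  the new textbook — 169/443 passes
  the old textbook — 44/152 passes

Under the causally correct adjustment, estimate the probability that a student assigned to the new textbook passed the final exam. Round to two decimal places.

Mid-term attendance here is a post-treatment variable shaped by the teaching method; conditioning on it would introduce bias rather than remove it. The overall comparison is the causal one.
So P(outcome | do(the new textbook)) is just the pooled rate for the new textbook: 353/750 = 0.471.

0.47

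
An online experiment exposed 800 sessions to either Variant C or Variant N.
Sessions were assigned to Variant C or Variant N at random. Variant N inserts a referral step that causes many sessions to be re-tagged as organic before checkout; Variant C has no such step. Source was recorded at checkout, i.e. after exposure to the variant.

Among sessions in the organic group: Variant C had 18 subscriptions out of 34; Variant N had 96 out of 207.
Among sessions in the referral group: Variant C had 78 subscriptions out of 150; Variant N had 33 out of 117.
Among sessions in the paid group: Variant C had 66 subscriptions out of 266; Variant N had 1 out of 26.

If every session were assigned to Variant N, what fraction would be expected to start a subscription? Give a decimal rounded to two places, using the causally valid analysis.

Within every traffic source level Variant C has the higher rate, yet pooled Variant N does — Simpson's reversal.
Traffic source here is a post-treatment variable shaped by the variant; conditioning on it would introduce bias rather than remove it. The overall comparison is the causal one.
So P(outcome | do(Variant N)) is just the pooled rate for Variant N: 130/350 = 0.371.

0.37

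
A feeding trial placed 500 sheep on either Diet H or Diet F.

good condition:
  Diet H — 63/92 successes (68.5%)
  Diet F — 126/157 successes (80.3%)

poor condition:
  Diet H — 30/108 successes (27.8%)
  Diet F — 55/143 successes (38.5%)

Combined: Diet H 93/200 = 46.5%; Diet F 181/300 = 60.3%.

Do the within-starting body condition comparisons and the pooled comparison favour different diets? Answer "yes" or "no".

no

Within each starting body condition level (good condition 68.5% vs 80.3%; poor condition 27.8% vs 38.5%), Diet F has the higher rate every time. Pooled: 46.5% vs 60.3% — Diet F has the higher rate overall. They agree.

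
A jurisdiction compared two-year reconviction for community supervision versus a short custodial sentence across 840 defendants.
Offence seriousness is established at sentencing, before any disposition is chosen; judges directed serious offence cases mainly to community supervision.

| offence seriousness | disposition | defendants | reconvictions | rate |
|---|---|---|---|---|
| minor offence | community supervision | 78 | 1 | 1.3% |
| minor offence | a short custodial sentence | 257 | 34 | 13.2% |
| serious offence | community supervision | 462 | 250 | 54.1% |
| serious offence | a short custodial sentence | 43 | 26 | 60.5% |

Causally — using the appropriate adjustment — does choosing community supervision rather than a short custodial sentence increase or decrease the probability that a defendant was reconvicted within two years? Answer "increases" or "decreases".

decreases

community supervision is lower inside every offence seriousness stratum but a short custodial sentence is lower in aggregate. Whether to stratify depends on how offence seriousness relates to the disposition.
Here offence seriousness is a common cause — it drives both which disposition a case falls under and the outcome. The crude comparison mixes populations; the stratum-specific rates are the causally relevant ones.
Within each level — minor offence: 1.3% vs 13.2%; serious offence: 54.1% vs 60.5% — community supervision is lower every time.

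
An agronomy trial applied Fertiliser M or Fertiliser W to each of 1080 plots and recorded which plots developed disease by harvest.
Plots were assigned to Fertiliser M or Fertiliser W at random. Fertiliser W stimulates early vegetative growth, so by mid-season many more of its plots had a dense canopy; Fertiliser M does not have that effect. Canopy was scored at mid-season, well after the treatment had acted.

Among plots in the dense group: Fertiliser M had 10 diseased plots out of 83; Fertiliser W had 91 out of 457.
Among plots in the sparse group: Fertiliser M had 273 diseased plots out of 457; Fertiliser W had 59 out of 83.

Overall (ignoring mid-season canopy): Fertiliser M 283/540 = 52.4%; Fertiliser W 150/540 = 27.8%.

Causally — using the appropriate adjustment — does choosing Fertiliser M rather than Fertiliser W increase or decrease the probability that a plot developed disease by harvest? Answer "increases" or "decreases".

increases

Mid-season canopy is downstream of the fertiliser. One should not condition on a consequence of treatment, so the overall rates are the right comparison.
Pooled: Fertiliser M 52.4% vs Fertiliser W 27.8%; Fertiliser W is lower overall.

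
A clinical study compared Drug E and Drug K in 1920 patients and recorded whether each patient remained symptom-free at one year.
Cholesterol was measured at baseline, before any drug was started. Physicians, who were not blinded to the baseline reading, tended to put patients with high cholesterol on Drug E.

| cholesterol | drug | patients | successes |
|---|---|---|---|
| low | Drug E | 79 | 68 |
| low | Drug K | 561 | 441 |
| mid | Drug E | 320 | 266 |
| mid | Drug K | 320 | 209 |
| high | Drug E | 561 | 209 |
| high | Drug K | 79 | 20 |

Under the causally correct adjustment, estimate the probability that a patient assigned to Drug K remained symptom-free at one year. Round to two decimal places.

0.56

Within every cholesterol level Drug E has the higher rate, yet pooled Drug K does — Simpson's reversal.
Nothing the drug does changes cholesterol; the imbalance is an allocation artefact. With cholesterol also predicting the outcome, the pooled figure is confounded, and the within-stratum comparison is the causal one.
Standardising Drug K to the population cholesterol mix: 0.333·441/561 + 0.333·209/320 + 0.333·20/79 = 0.564.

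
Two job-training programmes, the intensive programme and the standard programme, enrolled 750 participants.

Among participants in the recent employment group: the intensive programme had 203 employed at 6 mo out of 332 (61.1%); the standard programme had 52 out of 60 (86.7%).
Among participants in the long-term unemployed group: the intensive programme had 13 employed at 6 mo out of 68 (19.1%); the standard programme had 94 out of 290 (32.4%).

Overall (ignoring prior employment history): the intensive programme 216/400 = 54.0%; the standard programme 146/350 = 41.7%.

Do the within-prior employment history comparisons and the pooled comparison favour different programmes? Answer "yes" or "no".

Within each prior employment history level (recent employment 61.1% vs 86.7%; long-term unemployed 19.1% vs 32.4%), the standard programme has the higher rate every time. Pooled: 54.0% vs 41.7% — the intensive programme has the higher rate overall. The two comparisons disagree.

yes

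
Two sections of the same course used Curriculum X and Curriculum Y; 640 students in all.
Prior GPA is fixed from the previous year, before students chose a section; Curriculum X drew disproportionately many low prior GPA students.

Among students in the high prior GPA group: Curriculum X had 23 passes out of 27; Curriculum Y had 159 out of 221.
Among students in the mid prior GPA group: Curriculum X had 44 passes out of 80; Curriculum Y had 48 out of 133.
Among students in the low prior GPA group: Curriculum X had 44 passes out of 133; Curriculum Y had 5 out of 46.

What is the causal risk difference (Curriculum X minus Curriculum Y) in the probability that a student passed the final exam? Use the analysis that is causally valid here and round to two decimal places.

Within every prior GPA band level Curriculum X has the higher rate, yet pooled Curriculum Y does — Simpson's reversal.
Prior GPA band is set before the teaching method has any effect — it is not caused by the teaching method — and it independently drives the outcome. That makes it a confounder, so the causal comparison is within prior GPA band levels.
Adjusting over the population distribution of prior GPA band: 0.388·(0.852−0.719) + 0.333·(0.550−0.361) + 0.280·(0.331−0.109) = +0.176.

+0.18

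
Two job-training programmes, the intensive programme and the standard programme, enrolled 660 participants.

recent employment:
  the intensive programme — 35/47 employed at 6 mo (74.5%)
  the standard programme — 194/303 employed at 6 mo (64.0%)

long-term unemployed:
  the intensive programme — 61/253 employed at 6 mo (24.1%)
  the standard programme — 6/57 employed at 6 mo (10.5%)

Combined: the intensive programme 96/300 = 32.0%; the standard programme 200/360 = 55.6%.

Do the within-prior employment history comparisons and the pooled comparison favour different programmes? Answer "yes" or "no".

Within each prior employment history level (recent employment 74.5% vs 64.0%; long-term unemployed 24.1% vs 10.5%), the intensive programme has the higher rate every time. Pooled: 32.0% vs 55.6% — the standard programme has the higher rate overall. The two comparisons disagree.

yes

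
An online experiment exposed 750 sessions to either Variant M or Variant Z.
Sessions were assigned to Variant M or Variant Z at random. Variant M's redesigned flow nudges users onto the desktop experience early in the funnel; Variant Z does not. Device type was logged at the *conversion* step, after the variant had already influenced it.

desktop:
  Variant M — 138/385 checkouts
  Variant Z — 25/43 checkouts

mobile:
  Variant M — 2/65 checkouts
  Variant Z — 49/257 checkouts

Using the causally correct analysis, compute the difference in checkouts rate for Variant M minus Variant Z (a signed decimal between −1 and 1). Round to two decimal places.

+0.06

Device type is downstream of the variant. One should not condition on a consequence of treatment, so the overall rates are the right comparison.
The causal difference is the pooled difference: 0.311 − 0.247 = +0.064.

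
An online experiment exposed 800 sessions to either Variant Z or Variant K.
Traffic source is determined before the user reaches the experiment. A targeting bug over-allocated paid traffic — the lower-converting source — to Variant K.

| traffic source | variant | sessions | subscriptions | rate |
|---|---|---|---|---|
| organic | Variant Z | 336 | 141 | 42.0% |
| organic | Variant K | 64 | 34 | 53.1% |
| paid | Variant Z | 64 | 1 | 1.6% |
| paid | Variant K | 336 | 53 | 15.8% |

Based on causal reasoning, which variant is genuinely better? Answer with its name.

Within every traffic source level Variant K has the higher rate, yet pooled Variant Z does — Simpson's reversal.
Nothing the variant does changes traffic source; the imbalance is an allocation artefact. With traffic source also predicting the outcome, the pooled figure is confounded, and the within-stratum comparison is the causal one.
Within each level — organic: 42.0% vs 53.1%; paid: 1.6% vs 15.8% — Variant K is higher every time.

Variant K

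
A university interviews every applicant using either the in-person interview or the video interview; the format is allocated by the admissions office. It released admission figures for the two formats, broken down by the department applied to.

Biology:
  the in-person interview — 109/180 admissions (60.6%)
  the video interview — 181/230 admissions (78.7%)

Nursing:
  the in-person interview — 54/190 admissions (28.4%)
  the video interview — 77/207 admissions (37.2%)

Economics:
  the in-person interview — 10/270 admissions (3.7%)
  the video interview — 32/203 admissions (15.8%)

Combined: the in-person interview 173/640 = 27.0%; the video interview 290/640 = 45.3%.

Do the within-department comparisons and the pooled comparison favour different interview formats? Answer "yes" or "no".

Within each department level (Biology 60.6% vs 78.7%; Nursing 28.4% vs 37.2%; Economics 3.7% vs 15.8%), the video interview has the higher rate every time. Pooled: 27.0% vs 45.3% — the video interview has the higher rate overall. They agree.

no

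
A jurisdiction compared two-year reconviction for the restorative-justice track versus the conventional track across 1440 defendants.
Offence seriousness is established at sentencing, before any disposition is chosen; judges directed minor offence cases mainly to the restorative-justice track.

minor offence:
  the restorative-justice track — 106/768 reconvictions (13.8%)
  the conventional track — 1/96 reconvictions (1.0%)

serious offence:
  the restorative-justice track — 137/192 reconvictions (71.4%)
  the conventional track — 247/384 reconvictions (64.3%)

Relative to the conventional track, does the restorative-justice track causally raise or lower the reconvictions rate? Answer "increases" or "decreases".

increases

The stratified and pooled comparisons disagree (the conventional track wins within each offence seriousness; the restorative-justice track wins overall), so the answer turns on the causal role of offence seriousness.
Here offence seriousness is a common cause — it drives both which disposition a case falls under and the outcome. The crude comparison mixes populations; the stratum-specific rates are the causally relevant ones.
Within each level — minor offence: 13.8% vs 1.0%; serious offence: 71.4% vs 64.3% — the conventional track is lower every time.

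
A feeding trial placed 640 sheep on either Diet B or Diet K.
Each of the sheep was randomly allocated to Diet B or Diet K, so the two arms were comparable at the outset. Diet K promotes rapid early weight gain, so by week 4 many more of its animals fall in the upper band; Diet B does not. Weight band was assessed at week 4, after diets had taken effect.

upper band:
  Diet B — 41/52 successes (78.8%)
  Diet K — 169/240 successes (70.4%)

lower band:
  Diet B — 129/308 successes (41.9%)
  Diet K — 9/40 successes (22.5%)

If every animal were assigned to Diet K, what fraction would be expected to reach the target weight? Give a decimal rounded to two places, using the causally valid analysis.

Stratifying would compare diets among sheep the diets themselves sorted into week-4 weight band groups — a form of selection on an intermediate. The unconditioned pooled rates give the total causal effect.
So P(outcome | do(Diet K)) is just the pooled rate for Diet K: 178/280 = 0.636.

0.64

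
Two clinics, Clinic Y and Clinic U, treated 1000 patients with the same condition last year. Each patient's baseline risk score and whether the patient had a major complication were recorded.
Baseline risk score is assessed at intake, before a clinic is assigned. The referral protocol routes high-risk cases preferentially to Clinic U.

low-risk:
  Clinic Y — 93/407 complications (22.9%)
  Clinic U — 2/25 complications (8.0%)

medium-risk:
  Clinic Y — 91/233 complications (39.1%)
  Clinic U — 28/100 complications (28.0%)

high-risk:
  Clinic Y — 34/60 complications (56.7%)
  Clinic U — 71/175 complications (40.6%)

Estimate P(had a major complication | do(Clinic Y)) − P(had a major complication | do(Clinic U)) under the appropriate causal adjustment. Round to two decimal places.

+0.14

Nothing the clinic does changes baseline risk score; the imbalance is an allocation artefact. With baseline risk score also predicting the outcome, the pooled figure is confounded, and the within-stratum comparison is the causal one.
Adjusting over the population distribution of baseline risk score: 0.432·(0.229−0.080) + 0.333·(0.391−0.280) + 0.235·(0.567−0.406) = +0.139.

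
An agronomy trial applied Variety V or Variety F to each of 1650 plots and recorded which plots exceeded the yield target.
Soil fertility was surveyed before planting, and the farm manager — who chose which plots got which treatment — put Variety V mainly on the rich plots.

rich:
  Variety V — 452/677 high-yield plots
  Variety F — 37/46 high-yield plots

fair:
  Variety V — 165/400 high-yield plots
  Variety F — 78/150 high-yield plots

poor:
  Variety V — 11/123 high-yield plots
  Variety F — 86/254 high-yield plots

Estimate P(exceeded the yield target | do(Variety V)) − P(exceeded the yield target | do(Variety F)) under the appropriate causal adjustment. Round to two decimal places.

-0.15

The stratified and pooled comparisons disagree (Variety F wins within each soil fertility; Variety V wins overall), so the answer turns on the causal role of soil fertility.
The imbalance in soil fertility arose from how plots were allocated, not from anything the variety did; and soil fertility independently affects the outcome. The pooled gap is confounded — condition on soil fertility.
Adjusting over the population distribution of soil fertility: 0.438·(0.668−0.804) + 0.333·(0.412−0.520) + 0.228·(0.089−0.339) = -0.153.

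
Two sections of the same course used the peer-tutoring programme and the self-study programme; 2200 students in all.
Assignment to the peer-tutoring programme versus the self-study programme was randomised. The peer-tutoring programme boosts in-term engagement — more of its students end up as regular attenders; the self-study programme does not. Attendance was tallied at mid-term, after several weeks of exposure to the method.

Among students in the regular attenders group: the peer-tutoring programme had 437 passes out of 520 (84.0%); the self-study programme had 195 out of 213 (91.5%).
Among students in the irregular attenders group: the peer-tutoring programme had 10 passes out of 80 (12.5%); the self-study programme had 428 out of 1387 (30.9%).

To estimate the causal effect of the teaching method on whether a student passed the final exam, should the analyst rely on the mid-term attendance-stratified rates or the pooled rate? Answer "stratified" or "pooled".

Mid-term attendance lies on the pathway teaching method → mid-term attendance → outcome, so adjusting for it blocks the indirect effect. For the total causal effect of teaching method, use the unadjusted pooled rates.
Pooled: the peer-tutoring programme 74.5% vs the self-study programme 38.9%; the peer-tutoring programme is higher overall.

pooled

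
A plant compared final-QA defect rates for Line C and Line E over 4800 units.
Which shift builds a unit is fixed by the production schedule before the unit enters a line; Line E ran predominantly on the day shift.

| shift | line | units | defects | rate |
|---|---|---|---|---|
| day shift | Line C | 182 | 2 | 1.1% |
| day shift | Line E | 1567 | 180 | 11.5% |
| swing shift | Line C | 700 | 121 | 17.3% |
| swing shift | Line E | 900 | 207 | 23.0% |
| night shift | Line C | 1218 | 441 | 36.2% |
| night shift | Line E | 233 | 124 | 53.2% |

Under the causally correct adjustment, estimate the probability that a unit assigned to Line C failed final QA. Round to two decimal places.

0.17

The shift-specific comparison favours Line C throughout, but the pooled figures favour Line E. The question is whether to condition on shift.
Shift is set before the line has any effect — it is not caused by the line — and it independently drives the outcome. That makes it a confounder, so the causal comparison is within shift levels.
Standardising Line C to the population shift mix: 0.364·2/182 + 0.333·121/700 + 0.302·441/1218 = 0.171.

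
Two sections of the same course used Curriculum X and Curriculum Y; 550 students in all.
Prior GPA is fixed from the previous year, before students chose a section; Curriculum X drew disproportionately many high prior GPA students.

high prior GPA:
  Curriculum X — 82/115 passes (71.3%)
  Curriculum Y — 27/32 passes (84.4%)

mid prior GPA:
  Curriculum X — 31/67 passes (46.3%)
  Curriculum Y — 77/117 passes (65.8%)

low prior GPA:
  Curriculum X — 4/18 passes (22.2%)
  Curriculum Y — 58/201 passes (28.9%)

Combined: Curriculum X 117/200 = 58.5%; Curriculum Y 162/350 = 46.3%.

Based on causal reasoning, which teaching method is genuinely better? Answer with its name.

Here prior GPA band is a common cause — it drives both which teaching method a case falls under and the outcome. The crude comparison mixes populations; the stratum-specific rates are the causally relevant ones.
Within each level — high prior GPA: 71.3% vs 84.4%; mid prior GPA: 46.3% vs 65.8%; low prior GPA: 22.2% vs 28.9% — Curriculum Y is higher every time.

Curriculum Y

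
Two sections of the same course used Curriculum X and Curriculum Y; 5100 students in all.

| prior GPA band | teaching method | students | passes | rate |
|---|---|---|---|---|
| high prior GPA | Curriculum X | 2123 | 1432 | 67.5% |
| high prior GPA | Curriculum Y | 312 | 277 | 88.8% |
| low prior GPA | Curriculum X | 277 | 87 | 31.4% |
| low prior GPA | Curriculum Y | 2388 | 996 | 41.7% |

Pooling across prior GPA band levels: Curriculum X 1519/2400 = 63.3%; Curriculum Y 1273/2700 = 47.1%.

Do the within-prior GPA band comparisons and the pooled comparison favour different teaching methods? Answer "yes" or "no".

yes

Within each prior GPA band level (high prior GPA 67.5% vs 88.8%; low prior GPA 31.4% vs 41.7%), Curriculum Y has the higher rate every time. Pooled: 63.3% vs 47.1% — Curriculum X has the higher rate overall. The two comparisons disagree.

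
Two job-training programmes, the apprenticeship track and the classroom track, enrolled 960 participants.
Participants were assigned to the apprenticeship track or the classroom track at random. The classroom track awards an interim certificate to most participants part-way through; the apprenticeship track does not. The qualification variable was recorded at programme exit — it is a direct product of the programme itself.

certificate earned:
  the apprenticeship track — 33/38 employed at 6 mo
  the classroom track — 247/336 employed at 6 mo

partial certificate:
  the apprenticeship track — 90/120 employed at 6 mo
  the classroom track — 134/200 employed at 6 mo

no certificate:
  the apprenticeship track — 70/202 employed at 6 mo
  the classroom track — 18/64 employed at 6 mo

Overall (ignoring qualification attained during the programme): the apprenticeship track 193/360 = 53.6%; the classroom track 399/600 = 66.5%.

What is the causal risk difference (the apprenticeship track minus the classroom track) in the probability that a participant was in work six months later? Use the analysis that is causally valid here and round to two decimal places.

-0.13

the apprenticeship track is higher inside every qualification attained during the programme stratum but the classroom track is higher in aggregate. Whether to stratify depends on how qualification attained during the programme relates to the programme.
Qualification attained during the programme lies on the pathway programme → qualification attained during the programme → outcome, so adjusting for it blocks the indirect effect. For the total causal effect of programme, use the unadjusted pooled rates.
The causal difference is the pooled difference: 0.536 − 0.665 = -0.129.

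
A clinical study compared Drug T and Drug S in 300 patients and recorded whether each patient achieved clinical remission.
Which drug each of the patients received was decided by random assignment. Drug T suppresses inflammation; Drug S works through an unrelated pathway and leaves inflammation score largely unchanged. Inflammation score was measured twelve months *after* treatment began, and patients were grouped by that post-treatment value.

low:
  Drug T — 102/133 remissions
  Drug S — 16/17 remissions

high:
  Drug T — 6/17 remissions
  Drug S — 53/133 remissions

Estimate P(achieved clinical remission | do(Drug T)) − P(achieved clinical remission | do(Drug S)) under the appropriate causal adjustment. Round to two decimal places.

+0.26

Stratifying would compare drugs among patients the drugs themselves sorted into inflammation score groups — a form of selection on an intermediate. The unconditioned pooled rates give the total causal effect.
The causal difference is the pooled difference: 0.720 − 0.460 = +0.260.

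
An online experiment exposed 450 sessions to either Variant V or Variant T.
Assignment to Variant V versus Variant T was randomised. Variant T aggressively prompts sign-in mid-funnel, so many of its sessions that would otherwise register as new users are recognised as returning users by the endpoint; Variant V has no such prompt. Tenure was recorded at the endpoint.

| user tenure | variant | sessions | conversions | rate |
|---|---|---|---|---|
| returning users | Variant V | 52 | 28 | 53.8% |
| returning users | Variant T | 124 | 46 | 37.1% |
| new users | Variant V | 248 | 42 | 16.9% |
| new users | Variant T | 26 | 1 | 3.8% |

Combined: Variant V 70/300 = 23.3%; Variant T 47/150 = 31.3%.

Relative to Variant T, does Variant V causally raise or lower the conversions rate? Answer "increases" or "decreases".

decreases

User tenure is recorded after the variant and is itself shifted by it — it sits on the causal path from variant to outcome. Conditioning on a mediator would strip out part of the effect we want; the pooled comparison gives the total causal effect.
Pooled: Variant V 23.3% vs Variant T 31.3%; Variant T is higher overall.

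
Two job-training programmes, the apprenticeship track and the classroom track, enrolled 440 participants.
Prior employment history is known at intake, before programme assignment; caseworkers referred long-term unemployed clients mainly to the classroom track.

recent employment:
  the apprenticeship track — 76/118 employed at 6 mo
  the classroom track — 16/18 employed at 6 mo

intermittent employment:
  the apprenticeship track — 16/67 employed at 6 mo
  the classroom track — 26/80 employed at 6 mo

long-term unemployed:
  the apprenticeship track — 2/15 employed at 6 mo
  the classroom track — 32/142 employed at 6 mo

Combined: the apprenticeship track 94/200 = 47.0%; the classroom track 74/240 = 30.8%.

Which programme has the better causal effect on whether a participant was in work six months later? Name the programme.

the classroom track

The imbalance in prior employment history arose from how participants were allocated, not from anything the programme did; and prior employment history independently affects the outcome. The pooled gap is confounded — condition on prior employment history.
Within each level — recent employment: 64.4% vs 88.9%; intermittent employment: 23.9% vs 32.5%; long-term unemployed: 13.3% vs 22.5% — the classroom track is higher every time.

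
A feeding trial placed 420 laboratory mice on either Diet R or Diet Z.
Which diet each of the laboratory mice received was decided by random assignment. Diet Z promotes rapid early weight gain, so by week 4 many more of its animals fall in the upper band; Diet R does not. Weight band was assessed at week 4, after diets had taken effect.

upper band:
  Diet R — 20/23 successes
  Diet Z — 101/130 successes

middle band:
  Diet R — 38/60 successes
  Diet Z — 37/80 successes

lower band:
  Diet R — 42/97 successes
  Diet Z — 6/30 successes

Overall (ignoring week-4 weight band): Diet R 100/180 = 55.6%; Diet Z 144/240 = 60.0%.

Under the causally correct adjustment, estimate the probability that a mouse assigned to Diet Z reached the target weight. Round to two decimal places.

0.60

The week-4 weight band-specific comparison favours Diet R throughout, but the pooled figures favour Diet Z. The question is whether to condition on week-4 weight band.
Week-4 weight band is downstream of the diet. One should not condition on a consequence of treatment, so the overall rates are the right comparison.
So P(outcome | do(Diet Z)) is just the pooled rate for Diet Z: 144/240 = 0.600.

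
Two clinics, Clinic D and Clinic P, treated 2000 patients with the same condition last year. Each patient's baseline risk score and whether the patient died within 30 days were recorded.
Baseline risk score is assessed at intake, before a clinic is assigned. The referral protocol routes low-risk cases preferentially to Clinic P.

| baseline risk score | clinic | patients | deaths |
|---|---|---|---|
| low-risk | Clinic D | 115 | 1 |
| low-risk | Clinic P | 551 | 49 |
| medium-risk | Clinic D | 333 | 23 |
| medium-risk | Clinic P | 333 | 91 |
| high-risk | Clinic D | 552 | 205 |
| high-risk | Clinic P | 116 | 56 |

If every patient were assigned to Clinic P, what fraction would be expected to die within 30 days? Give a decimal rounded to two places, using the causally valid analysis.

0.28

Since baseline risk score is a pre-existing factor (not a product of the clinic) and it affects the outcome on its own, it is a confounder. The stratified rates, not the pooled rate, identify the causal effect.
Standardising Clinic P to the population baseline risk score mix: 0.333·49/551 + 0.333·91/333 + 0.334·56/116 = 0.282.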